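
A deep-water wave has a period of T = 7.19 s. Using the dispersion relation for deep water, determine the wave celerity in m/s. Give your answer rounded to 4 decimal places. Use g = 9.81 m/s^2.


We use the deep-water celerity formula:
C = g * T / (2 * pi)
C = 9.81 * 7.19 / (2 * 3.14159...)
C = 70.533900 / 6.283185
C = 11.2258 m/s

11.2258


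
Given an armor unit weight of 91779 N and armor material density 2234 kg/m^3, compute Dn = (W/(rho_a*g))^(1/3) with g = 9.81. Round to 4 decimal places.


V = W / (rho_a * g)
V = 91779 / (2234 * 9.81)
V = 91779 / 21915.54
V = 4.187850 m^3
Dn = V^(1/3) = 4.187850^(1/3)
Dn = 1.6119 m

1.6119


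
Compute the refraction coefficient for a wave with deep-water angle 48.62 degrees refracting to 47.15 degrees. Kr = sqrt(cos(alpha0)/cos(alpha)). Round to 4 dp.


Kr = sqrt(cos(alpha0) / cos(alpha))
cos(48.62) = 0.661050
cos(47.15) = 0.680081
Kr = sqrt(0.661050 / 0.680081)
Kr = sqrt(0.972016)
Kr = 0.9859

0.9859


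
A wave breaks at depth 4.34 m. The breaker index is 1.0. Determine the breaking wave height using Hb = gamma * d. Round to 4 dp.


Hb = gamma * d
Hb = 1.0 * 4.34
Hb = 4.3400 m

4.3400


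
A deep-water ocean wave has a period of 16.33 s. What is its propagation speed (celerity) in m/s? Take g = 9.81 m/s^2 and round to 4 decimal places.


We use the deep-water celerity formula:
C = g * T / (2 * pi)
C = 9.81 * 16.33 / (2 * 3.14159...)
C = 160.197300 / 6.283185
C = 25.4962 m/s

25.4962


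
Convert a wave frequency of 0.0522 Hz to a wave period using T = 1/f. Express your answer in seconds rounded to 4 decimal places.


T = 1 / f
T = 1 / 0.0522
T = 19.1571 s

19.1571


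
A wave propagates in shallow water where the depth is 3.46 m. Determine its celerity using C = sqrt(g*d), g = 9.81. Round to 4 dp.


Using the shallow-water approximation:
C = sqrt(g * d) = sqrt(9.81 * 3.46)
C = sqrt(33.9426)
C = 5.8260 m/s

5.8260


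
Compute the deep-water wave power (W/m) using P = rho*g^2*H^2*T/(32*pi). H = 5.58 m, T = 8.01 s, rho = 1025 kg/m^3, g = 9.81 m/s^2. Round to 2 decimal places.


P = rho * g^2 * H^2 * T / (32 * pi)
P = 1025 * 9.81^2 * 5.58^2 * 8.01 / (32 * pi)
P = 1025 * 96.2361 * 31.1364 * 8.01 / 100.53096
P = 244716.33 W/m

244716.33


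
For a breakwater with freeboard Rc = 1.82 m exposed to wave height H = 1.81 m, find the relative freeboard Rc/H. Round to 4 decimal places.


Relative freeboard = Rc / H
= 1.82 / 1.81
= 1.0055

1.0055


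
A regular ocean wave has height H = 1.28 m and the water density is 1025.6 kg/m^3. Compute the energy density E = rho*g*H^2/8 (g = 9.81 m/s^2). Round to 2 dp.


E = (1/8) * rho * g * H^2
E = (1/8) * 1025.6 * 9.81 * 1.28^2
E = 0.125 * 1025.6 * 9.81 * 1.6384
E = 2060.52 J/m^2

2060.52


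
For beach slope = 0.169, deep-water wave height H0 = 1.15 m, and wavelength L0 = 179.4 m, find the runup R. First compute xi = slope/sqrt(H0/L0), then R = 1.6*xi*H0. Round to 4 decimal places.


xi = slope / sqrt(H0/L0)
H0/L0 = 1.15/179.4 = 0.006410
sqrt(0.006410) = 0.080064
xi = 0.169 / 0.080064 = 2.110809
R = 1.6 * xi * H0 = 1.6 * 2.110809 * 1.15
R = 3.8839 m

3.8839


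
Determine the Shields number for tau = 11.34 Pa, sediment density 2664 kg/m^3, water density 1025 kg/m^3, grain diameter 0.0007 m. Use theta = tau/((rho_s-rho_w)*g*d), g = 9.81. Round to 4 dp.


theta = tau / ((rho_s - rho_w) * g * d)
rho_s - rho_w = 2664 - 1025 = 1639
Denominator = 1639 * 9.81 * 0.0007 = 11.255013
theta = 11.34 / 11.255013
theta = 1.0076

1.0076


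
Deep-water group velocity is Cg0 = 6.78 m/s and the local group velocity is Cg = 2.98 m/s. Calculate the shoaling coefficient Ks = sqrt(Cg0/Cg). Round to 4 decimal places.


Ks = sqrt(Cg0 / Cg)
Ks = sqrt(6.78 / 2.98)
Ks = sqrt(2.2752)
Ks = 1.5084

1.5084


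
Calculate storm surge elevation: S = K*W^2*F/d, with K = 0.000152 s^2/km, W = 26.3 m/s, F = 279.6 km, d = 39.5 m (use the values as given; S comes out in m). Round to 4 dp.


S = K * W^2 * F / d
W^2 = 26.3^2 = 691.69
S = 0.000152 * 691.69 * 279.6 / 39.5
Numerator = 0.000152 * 691.69 * 279.6 = 29.396272
S = 29.396272 / 39.5 = 0.7442 m

0.7442


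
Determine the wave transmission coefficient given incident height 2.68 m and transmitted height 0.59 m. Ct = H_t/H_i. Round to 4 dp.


Ct = H_t / H_i
Ct = 0.59 / 2.68
Ct = 0.2201

0.2201


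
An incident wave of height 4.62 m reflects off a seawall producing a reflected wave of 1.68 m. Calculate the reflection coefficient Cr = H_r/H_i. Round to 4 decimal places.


Cr = H_r / H_i
Cr = 1.68 / 4.62
Cr = 0.3636

0.3636


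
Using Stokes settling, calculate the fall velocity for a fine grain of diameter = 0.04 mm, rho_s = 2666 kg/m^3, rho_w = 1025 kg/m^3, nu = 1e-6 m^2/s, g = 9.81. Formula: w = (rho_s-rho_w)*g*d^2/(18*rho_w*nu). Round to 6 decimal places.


w = (rho_s - rho_w) * g * d^2 / (18 * rho_w * nu)
d = 0.04 mm = 0.000040 m
rho_s - rho_w = 2666 - 1025 = 1641
Numerator = 1641 * 9.81 * (0.000040)^2 = 0.000025757136
Denominator = 18 * 1025 * 1e-6 = 0.018450
w = 0.001396 m/s

0.001396


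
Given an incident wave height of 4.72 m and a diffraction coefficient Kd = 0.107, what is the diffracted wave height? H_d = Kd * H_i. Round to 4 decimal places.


H_d = Kd * H_i
H_d = 0.107 * 4.72
H_d = 0.5050 m

0.5050


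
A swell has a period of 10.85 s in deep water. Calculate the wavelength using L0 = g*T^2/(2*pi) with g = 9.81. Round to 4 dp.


L0 = g * T^2 / (2 * pi)
L0 = 9.81 * 10.85^2 / (2 * pi)
L0 = 9.81 * 117.7225 / 6.28319
L0 = 1154.8577 / 6.28319
L0 = 183.8013 m

183.8013


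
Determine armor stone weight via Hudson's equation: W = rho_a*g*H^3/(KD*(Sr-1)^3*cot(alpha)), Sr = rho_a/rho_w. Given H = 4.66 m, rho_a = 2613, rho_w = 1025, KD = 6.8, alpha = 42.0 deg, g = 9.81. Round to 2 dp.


Sr = rho_a / rho_w = 2613 / 1025 = 2.549268
(Sr - 1) = 1.549268
(Sr - 1)^3 = 3.718604
cot(42.0) = 1 / tan(42.0) = 1 / 0.900404 = 1.110613
Numerator = 2613 * 9.81 * 4.66^3 = 2593977.2758
Denominator = 6.8 * 3.718604 * 1.110613 = 28.083509
W = 2593977.2758 / 28.083509
W = 92366.57 N

92366.57


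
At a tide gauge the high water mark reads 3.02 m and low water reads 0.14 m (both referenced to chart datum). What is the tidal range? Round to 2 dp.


Tidal range = High water - Low water
Tidal range = 3.02 - (0.14)
Tidal range = 2.88 m

2.88


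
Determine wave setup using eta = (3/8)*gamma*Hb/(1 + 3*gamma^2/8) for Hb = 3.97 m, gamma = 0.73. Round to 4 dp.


eta = (3/8) * gamma * Hb / (1 + 3*gamma^2/8)
Numerator = (3/8) * 0.73 * 3.97 = 1.086788
Denominator = 1 + 3*0.73^2/8 = 1 + 0.199838 = 1.199838
eta = 1.086788 / 1.199838
eta = 0.9058 m

0.9058


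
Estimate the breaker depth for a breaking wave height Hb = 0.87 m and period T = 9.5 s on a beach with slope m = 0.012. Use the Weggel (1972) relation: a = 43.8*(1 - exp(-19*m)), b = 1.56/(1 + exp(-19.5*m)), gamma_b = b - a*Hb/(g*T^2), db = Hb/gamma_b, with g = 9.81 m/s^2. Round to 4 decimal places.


a = 43.8 * (1 - exp(-19 * m))
exp(-19 * 0.012) = exp(-0.2280) = 0.796124
a = 43.8 * (1 - 0.796124) = 8.929757
b = 1.56 / (1 + exp(-19.5 * m))
exp(-19.5 * 0.012) = exp(-0.2340) = 0.791362
b = 1.56 / (1 + 0.791362) = 0.870846
Hb / (g * T^2) = 0.87 / (9.81 * 9.5^2) = 0.87 / 885.3525 = 0.00098266
gamma_b = b - a * Hb/(g*T^2) = 0.870846 - 8.929757 * 0.00098266 = 0.862071
db = Hb / gamma_b = 0.87 / 0.862071
db = 1.0092 m

1.0092


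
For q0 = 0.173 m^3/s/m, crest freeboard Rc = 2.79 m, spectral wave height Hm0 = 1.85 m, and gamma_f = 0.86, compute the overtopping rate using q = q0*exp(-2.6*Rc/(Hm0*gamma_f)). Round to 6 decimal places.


q = q0 * exp(-2.6 * Rc / (Hm0 * gamma_f))
Exponent = -2.6 * 2.79 / (1.85 * 0.86)
= -2.6 * 2.79 / 1.5910
= -4.559397
exp(-4.559397) = 0.010468
q = 0.173 * 0.010468
q = 0.001811 m^3/s/m

0.001811


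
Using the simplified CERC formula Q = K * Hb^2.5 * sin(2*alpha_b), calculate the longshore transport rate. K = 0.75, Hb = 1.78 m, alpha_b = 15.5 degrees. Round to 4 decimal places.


Q = K * Hb^2.5 * sin(2 * alpha_b)
Hb^2.5 = 1.78^2.5 = 4.227173
sin(2 * 15.5) = sin(31.0) = 0.515038
Q = 0.75 * 4.227173 * 0.515038
Q = 1.6329 m^3/s

1.6329


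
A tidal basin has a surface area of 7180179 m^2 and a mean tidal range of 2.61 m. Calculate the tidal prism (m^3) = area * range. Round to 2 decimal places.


Tidal prism = Area * Tidal range
P = 7180179 * 2.61
P = 18740267.19 m^3

18740267.19


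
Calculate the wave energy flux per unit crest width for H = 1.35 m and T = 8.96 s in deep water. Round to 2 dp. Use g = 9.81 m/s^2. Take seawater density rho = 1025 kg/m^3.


P = rho * g^2 * H^2 * T / (32 * pi)
P = 1025 * 9.81^2 * 1.35^2 * 8.96 / (32 * pi)
P = 1025 * 96.2361 * 1.8225 * 8.96 / 100.53096
P = 16022.77 W/m

16022.77


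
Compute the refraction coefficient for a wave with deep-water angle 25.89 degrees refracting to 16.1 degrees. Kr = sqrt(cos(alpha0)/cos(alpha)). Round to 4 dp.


Kr = sqrt(cos(alpha0) / cos(alpha))
cos(25.89) = 0.899634
cos(16.1) = 0.960779
Kr = sqrt(0.899634 / 0.960779)
Kr = sqrt(0.936359)
Kr = 0.9677

0.9677


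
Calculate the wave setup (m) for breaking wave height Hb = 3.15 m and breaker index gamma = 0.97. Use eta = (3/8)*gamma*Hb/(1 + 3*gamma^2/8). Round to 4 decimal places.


eta = (3/8) * gamma * Hb / (1 + 3*gamma^2/8)
Numerator = (3/8) * 0.97 * 3.15 = 1.145813
Denominator = 1 + 3*0.97^2/8 = 1 + 0.352838 = 1.352838
eta = 1.145813 / 1.352838
eta = 0.8470 m

0.8470


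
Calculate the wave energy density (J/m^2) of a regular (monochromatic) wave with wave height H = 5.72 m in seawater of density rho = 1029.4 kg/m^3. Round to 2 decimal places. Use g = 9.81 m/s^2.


E = (1/8) * rho * g * H^2
E = (1/8) * 1029.4 * 9.81 * 5.72^2
E = 0.125 * 1029.4 * 9.81 * 32.7184
E = 41300.49 J/m^2

41300.49


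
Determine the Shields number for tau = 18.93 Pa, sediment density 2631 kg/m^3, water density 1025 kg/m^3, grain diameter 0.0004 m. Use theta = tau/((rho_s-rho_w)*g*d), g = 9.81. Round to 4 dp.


theta = tau / ((rho_s - rho_w) * g * d)
rho_s - rho_w = 2631 - 1025 = 1606
Denominator = 1606 * 9.81 * 0.0004 = 6.301944
theta = 18.93 / 6.301944
theta = 3.0038

3.0038


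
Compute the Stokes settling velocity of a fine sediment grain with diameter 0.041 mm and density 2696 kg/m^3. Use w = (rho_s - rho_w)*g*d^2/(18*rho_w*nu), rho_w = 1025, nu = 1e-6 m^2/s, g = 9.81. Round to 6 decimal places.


w = (rho_s - rho_w) * g * d^2 / (18 * rho_w * nu)
d = 0.041 mm = 0.000041 m
rho_s - rho_w = 2696 - 1025 = 1671
Numerator = 1671 * 9.81 * (0.000041)^2 = 0.000027555809
Denominator = 18 * 1025 * 1e-6 = 0.018450
w = 0.001494 m/s

0.001494


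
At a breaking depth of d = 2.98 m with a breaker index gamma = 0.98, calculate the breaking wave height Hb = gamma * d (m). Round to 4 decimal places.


Hb = gamma * d
Hb = 0.98 * 2.98
Hb = 2.9204 m

2.9204


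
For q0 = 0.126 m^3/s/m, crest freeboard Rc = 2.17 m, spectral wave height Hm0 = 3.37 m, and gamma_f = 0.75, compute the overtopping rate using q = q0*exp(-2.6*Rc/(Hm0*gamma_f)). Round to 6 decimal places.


q = q0 * exp(-2.6 * Rc / (Hm0 * gamma_f))
Exponent = -2.6 * 2.17 / (3.37 * 0.75)
= -2.6 * 2.17 / 2.5275
= -2.232245
exp(-2.232245) = 0.107287
q = 0.126 * 0.107287
q = 0.013518 m^3/s/m

0.013518


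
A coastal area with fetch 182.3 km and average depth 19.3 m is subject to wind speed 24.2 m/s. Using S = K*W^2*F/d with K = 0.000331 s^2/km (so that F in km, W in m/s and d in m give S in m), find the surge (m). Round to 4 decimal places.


S = K * W^2 * F / d
W^2 = 24.2^2 = 585.64
S = 0.000331 * 585.64 * 182.3 / 19.3
Numerator = 0.000331 * 585.64 * 182.3 = 35.338279
S = 35.338279 / 19.3 = 1.8310 m

1.8310


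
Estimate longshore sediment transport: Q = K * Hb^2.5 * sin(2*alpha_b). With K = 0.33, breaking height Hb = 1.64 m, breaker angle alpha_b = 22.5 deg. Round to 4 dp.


Q = K * Hb^2.5 * sin(2 * alpha_b)
Hb^2.5 = 1.64^2.5 = 3.444369
sin(2 * 22.5) = sin(45.0) = 0.707107
Q = 0.33 * 3.444369 * 0.707107
Q = 0.8037 m^3/s

0.8037


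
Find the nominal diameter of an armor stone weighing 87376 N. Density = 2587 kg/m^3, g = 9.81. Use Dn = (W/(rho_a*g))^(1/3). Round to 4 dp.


V = W / (rho_a * g)
V = 87376 / (2587 * 9.81)
V = 87376 / 25378.47
V = 3.442918 m^3
Dn = V^(1/3) = 3.442918^(1/3)
Dn = 1.5100 m

1.5100


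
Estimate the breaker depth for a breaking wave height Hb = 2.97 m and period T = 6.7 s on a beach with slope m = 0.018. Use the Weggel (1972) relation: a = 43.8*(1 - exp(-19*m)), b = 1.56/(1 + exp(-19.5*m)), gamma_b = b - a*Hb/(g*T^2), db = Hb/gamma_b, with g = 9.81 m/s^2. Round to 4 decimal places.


a = 43.8 * (1 - exp(-19 * m))
exp(-19 * 0.018) = exp(-0.3420) = 0.710348
a = 43.8 * (1 - 0.710348) = 12.686749
b = 1.56 / (1 + exp(-19.5 * m))
exp(-19.5 * 0.018) = exp(-0.3510) = 0.703984
b = 1.56 / (1 + 0.703984) = 0.915502
Hb / (g * T^2) = 2.97 / (9.81 * 6.7^2) = 2.97 / 440.3709 = 0.00674431
gamma_b = b - a * Hb/(g*T^2) = 0.915502 - 12.686749 * 0.00674431 = 0.829938
db = Hb / gamma_b = 2.97 / 0.829938
db = 3.5786 m

3.5786


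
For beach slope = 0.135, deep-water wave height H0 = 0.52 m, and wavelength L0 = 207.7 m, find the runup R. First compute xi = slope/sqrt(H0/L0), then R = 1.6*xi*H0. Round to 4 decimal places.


xi = slope / sqrt(H0/L0)
H0/L0 = 0.52/207.7 = 0.002504
sqrt(0.002504) = 0.050036
xi = 0.135 / 0.050036 = 2.698052
R = 1.6 * xi * H0 = 1.6 * 2.698052 * 0.52
R = 2.2448 m

2.2448


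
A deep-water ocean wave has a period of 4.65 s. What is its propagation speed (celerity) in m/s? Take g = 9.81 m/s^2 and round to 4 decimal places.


We use the deep-water celerity formula:
C = g * T / (2 * pi)
C = 9.81 * 4.65 / (2 * 3.14159...)
C = 45.616500 / 6.283185
C = 7.2601 m/s

7.2601


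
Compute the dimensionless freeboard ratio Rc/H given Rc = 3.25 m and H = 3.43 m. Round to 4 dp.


Relative freeboard = Rc / H
= 3.25 / 3.43
= 0.9475

0.9475


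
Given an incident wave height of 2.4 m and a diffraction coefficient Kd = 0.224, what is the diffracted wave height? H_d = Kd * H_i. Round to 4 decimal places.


H_d = Kd * H_i
H_d = 0.224 * 2.4
H_d = 0.5376 m

0.5376


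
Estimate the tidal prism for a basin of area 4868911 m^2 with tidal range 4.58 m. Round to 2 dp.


Tidal prism = Area * Tidal range
P = 4868911 * 4.58
P = 22299612.38 m^3

22299612.38


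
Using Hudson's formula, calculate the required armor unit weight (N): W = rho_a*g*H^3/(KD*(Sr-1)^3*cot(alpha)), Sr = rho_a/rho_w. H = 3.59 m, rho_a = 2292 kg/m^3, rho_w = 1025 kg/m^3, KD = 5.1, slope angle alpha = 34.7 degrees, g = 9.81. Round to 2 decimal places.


Sr = rho_a / rho_w = 2292 / 1025 = 2.236098
(Sr - 1) = 1.236098
(Sr - 1)^3 = 1.888679
cot(34.7) = 1 / tan(34.7) = 1 / 0.692433 = 1.444183
Numerator = 2292 * 9.81 * 3.59^3 = 1040320.0445
Denominator = 5.1 * 1.888679 * 1.444183 = 13.910757
W = 1040320.0445 / 13.910757
W = 74785.29 N

74785.29


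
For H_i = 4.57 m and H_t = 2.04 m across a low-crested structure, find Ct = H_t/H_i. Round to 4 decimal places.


Ct = H_t / H_i
Ct = 2.04 / 4.57
Ct = 0.4464

0.4464


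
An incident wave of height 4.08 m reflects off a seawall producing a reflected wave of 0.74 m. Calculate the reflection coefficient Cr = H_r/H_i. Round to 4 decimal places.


Cr = H_r / H_i
Cr = 0.74 / 4.08
Cr = 0.1814

0.1814


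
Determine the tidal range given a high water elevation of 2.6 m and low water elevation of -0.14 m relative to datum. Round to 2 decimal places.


Tidal range = High water - Low water
Tidal range = 2.6 - (-0.14)
Tidal range = 2.74 m

2.74


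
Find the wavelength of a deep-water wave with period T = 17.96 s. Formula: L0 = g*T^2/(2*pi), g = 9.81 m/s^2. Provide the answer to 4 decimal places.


L0 = g * T^2 / (2 * pi)
L0 = 9.81 * 17.96^2 / (2 * pi)
L0 = 9.81 * 322.5616 / 6.28319
L0 = 3164.3293 / 6.28319
L0 = 503.6186 m

503.6186


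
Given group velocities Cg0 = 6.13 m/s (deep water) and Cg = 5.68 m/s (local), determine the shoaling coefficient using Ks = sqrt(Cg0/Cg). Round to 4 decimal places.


Ks = sqrt(Cg0 / Cg)
Ks = sqrt(6.13 / 5.68)
Ks = sqrt(1.0792)
Ks = 1.0389

1.0389


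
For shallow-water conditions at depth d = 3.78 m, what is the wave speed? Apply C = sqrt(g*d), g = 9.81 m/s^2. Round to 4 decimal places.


Using the shallow-water approximation:
C = sqrt(g * d) = sqrt(9.81 * 3.78)
C = sqrt(37.0818)
C = 6.0895 m/s

6.0895


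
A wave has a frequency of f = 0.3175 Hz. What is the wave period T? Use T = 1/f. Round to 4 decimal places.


T = 1 / f
T = 1 / 0.3175
T = 3.1496 s

3.1496


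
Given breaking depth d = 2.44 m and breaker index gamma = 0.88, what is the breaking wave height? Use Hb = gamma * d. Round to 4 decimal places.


Hb = gamma * d
Hb = 0.88 * 2.44
Hb = 2.1472 m

2.1472


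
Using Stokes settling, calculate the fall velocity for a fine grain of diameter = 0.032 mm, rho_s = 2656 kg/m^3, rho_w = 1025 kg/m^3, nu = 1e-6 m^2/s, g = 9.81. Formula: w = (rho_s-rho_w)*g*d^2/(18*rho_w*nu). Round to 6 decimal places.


w = (rho_s - rho_w) * g * d^2 / (18 * rho_w * nu)
d = 0.032 mm = 0.000032 m
rho_s - rho_w = 2656 - 1025 = 1631
Numerator = 1631 * 9.81 * (0.000032)^2 = 0.000016384113
Denominator = 18 * 1025 * 1e-6 = 0.018450
w = 0.000888 m/s

0.000888


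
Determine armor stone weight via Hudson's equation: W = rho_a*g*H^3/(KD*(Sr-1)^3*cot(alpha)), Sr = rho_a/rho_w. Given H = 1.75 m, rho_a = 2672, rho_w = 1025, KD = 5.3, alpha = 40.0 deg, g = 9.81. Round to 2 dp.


Sr = rho_a / rho_w = 2672 / 1025 = 2.606829
(Sr - 1) = 1.606829
(Sr - 1)^3 = 4.148673
cot(40.0) = 1 / tan(40.0) = 1 / 0.839100 = 1.191754
Numerator = 2672 * 9.81 * 1.75^3 = 140481.6525
Denominator = 5.3 * 4.148673 * 1.191754 = 26.204238
W = 140481.6525 / 26.204238
W = 5361.03 N

5361.03


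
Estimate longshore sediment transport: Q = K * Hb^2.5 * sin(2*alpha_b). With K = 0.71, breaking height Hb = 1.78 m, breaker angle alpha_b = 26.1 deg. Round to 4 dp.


Q = K * Hb^2.5 * sin(2 * alpha_b)
Hb^2.5 = 1.78^2.5 = 4.227173
sin(2 * 26.1) = sin(52.2) = 0.790155
Q = 0.71 * 4.227173 * 0.790155
Q = 2.3715 m^3/s

2.3715


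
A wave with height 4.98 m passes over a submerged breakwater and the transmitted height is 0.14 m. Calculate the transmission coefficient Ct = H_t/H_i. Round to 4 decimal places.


Ct = H_t / H_i
Ct = 0.14 / 4.98
Ct = 0.0281

0.0281


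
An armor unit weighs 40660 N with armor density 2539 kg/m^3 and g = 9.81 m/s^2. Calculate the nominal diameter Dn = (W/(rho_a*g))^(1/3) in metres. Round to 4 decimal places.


V = W / (rho_a * g)
V = 40660 / (2539 * 9.81)
V = 40660 / 24907.59
V = 1.632434 m^3
Dn = V^(1/3) = 1.632434^(1/3)
Dn = 1.1775 m

1.1775


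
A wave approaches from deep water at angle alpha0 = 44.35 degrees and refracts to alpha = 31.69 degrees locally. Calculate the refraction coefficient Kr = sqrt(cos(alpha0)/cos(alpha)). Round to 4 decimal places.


Kr = sqrt(cos(alpha0) / cos(alpha))
cos(44.35) = 0.715083
cos(31.69) = 0.850903
Kr = sqrt(0.715083 / 0.850903)
Kr = sqrt(0.840382)
Kr = 0.9167

0.9167


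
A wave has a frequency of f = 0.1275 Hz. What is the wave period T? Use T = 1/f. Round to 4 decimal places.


T = 1 / f
T = 1 / 0.1275
T = 7.8431 s

7.8431


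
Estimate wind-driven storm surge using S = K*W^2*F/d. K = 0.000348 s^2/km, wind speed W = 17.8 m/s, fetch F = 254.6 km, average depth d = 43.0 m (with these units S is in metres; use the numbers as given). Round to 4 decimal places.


S = K * W^2 * F / d
W^2 = 17.8^2 = 316.84
S = 0.000348 * 316.84 * 254.6 / 43.0
Numerator = 0.000348 * 316.84 * 254.6 = 28.072277
S = 28.072277 / 43.0 = 0.6528 m

0.6528


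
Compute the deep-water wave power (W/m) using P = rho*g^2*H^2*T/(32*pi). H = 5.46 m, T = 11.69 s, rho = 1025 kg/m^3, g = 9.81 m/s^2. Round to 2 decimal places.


P = rho * g^2 * H^2 * T / (32 * pi)
P = 1025 * 9.81^2 * 5.46^2 * 11.69 / (32 * pi)
P = 1025 * 96.2361 * 29.8116 * 11.69 / 100.53096
P = 341949.38 W/m

341949.38


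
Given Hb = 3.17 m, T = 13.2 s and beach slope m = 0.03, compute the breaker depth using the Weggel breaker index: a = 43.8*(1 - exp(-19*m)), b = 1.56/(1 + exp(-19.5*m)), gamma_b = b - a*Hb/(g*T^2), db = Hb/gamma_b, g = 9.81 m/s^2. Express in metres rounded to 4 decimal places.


a = 43.8 * (1 - exp(-19 * m))
exp(-19 * 0.03) = exp(-0.5700) = 0.565525
a = 43.8 * (1 - 0.565525) = 19.029986
b = 1.56 / (1 + exp(-19.5 * m))
exp(-19.5 * 0.03) = exp(-0.5850) = 0.557106
b = 1.56 / (1 + 0.557106) = 1.001859
Hb / (g * T^2) = 3.17 / (9.81 * 13.2^2) = 3.17 / 1709.2944 = 0.00185457
gamma_b = b - a * Hb/(g*T^2) = 1.001859 - 19.029986 * 0.00185457 = 0.966566
db = Hb / gamma_b = 3.17 / 0.966566
db = 3.2797 m

3.2797


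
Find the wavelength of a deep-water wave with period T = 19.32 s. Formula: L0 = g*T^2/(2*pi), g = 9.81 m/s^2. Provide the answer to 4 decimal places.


L0 = g * T^2 / (2 * pi)
L0 = 9.81 * 19.32^2 / (2 * pi)
L0 = 9.81 * 373.2624 / 6.28319
L0 = 3661.7041 / 6.28319
L0 = 582.7783 m

582.7783


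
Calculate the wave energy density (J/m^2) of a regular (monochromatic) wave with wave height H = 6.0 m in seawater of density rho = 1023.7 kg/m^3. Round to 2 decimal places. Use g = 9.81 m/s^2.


E = (1/8) * rho * g * H^2
E = (1/8) * 1023.7 * 9.81 * 6.0^2
E = 0.125 * 1023.7 * 9.81 * 36.0000
E = 45191.24 J/m^2

45191.24


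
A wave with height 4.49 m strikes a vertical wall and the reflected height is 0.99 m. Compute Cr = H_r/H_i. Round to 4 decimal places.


Cr = H_r / H_i
Cr = 0.99 / 4.49
Cr = 0.2205

0.2205


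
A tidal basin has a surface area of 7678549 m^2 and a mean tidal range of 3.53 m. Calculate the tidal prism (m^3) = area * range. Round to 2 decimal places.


Tidal prism = Area * Tidal range
P = 7678549 * 3.53
P = 27105277.97 m^3

27105277.97


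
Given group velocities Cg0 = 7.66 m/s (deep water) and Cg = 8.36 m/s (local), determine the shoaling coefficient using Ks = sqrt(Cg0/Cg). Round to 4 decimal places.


Ks = sqrt(Cg0 / Cg)
Ks = sqrt(7.66 / 8.36)
Ks = sqrt(0.9163)
Ks = 0.9572

0.9572


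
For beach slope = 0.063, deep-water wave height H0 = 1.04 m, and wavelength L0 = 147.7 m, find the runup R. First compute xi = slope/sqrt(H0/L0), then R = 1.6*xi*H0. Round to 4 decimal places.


xi = slope / sqrt(H0/L0)
H0/L0 = 1.04/147.7 = 0.007041
sqrt(0.007041) = 0.083912
xi = 0.063 / 0.083912 = 0.750782
R = 1.6 * xi * H0 = 1.6 * 0.750782 * 1.04
R = 1.2493 m

1.2493


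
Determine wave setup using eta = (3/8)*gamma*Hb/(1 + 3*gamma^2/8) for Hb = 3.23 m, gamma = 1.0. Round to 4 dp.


eta = (3/8) * gamma * Hb / (1 + 3*gamma^2/8)
Numerator = (3/8) * 1.0 * 3.23 = 1.211250
Denominator = 1 + 3*1.0^2/8 = 1 + 0.375000 = 1.375000
eta = 1.211250 / 1.375000
eta = 0.8809 m

0.8809


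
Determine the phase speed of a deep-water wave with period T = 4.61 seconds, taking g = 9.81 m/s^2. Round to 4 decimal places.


We use the deep-water celerity formula:
C = g * T / (2 * pi)
C = 9.81 * 4.61 / (2 * 3.14159...)
C = 45.224100 / 6.283185
C = 7.1976 m/s

7.1976


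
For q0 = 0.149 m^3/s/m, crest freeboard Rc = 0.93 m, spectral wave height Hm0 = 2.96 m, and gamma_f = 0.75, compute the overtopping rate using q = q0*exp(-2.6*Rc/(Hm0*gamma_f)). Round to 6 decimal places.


q = q0 * exp(-2.6 * Rc / (Hm0 * gamma_f))
Exponent = -2.6 * 0.93 / (2.96 * 0.75)
= -2.6 * 0.93 / 2.2200
= -1.089189
exp(-1.089189) = 0.336489
q = 0.149 * 0.336489
q = 0.050137 m^3/s/m

0.050137


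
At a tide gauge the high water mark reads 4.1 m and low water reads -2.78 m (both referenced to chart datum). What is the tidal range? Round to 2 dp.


Tidal range = High water - Low water
Tidal range = 4.1 - (-2.78)
Tidal range = 6.88 m

6.88


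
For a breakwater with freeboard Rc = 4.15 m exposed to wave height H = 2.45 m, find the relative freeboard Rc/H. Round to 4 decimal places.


Relative freeboard = Rc / H
= 4.15 / 2.45
= 1.6939

1.6939


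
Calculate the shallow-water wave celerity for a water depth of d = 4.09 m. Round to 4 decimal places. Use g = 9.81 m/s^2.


Using the shallow-water approximation:
C = sqrt(g * d) = sqrt(9.81 * 4.09)
C = sqrt(40.1229)
C = 6.3343 m/s

6.3343


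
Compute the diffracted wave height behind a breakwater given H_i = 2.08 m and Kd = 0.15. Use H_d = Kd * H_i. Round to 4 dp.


H_d = Kd * H_i
H_d = 0.15 * 2.08
H_d = 0.3120 m

0.3120


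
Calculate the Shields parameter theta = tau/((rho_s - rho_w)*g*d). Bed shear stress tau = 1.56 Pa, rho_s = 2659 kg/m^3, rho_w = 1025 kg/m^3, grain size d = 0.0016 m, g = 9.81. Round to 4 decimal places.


theta = tau / ((rho_s - rho_w) * g * d)
rho_s - rho_w = 2659 - 1025 = 1634
Denominator = 1634 * 9.81 * 0.0016 = 25.647264
theta = 1.56 / 25.647264
theta = 0.0608

0.0608


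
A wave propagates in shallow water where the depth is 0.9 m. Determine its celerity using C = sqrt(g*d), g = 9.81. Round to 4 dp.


Using the shallow-water approximation:
C = sqrt(g * d) = sqrt(9.81 * 0.9)
C = sqrt(8.8290)
C = 2.9714 m/s

2.9714


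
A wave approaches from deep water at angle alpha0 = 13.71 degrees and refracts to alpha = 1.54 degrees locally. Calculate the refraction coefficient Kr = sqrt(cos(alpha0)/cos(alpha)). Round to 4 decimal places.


Kr = sqrt(cos(alpha0) / cos(alpha))
cos(13.71) = 0.971508
cos(1.54) = 0.999639
Kr = sqrt(0.971508 / 0.999639)
Kr = sqrt(0.971859)
Kr = 0.9858

0.9858


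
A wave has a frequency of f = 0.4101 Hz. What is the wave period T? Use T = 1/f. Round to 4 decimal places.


T = 1 / f
T = 1 / 0.4101
T = 2.4384 s

2.4384


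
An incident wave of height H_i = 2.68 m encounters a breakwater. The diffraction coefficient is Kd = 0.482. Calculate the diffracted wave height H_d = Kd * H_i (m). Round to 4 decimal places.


H_d = Kd * H_i
H_d = 0.482 * 2.68
H_d = 1.2918 m

1.2918


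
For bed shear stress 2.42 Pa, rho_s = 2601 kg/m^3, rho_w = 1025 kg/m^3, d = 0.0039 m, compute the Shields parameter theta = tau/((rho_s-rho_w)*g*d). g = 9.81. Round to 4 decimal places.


theta = tau / ((rho_s - rho_w) * g * d)
rho_s - rho_w = 2601 - 1025 = 1576
Denominator = 1576 * 9.81 * 0.0039 = 60.296184
theta = 2.42 / 60.296184
theta = 0.0401

0.0401


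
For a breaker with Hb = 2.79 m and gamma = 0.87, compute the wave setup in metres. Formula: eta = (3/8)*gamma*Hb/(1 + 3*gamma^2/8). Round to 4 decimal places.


eta = (3/8) * gamma * Hb / (1 + 3*gamma^2/8)
Numerator = (3/8) * 0.87 * 2.79 = 0.910237
Denominator = 1 + 3*0.87^2/8 = 1 + 0.283838 = 1.283838
eta = 0.910237 / 1.283838
eta = 0.7090 m

0.7090


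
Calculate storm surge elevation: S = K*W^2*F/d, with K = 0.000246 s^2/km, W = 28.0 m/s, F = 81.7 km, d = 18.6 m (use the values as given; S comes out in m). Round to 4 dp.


S = K * W^2 * F / d
W^2 = 28.0^2 = 784.00
S = 0.000246 * 784.00 * 81.7 / 18.6
Numerator = 0.000246 * 784.00 * 81.7 = 15.756989
S = 15.756989 / 18.6 = 0.8471 m

0.8471


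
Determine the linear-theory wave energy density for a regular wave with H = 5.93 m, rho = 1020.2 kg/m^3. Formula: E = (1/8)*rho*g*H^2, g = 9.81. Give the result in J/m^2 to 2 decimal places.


E = (1/8) * rho * g * H^2
E = (1/8) * 1020.2 * 9.81 * 5.93^2
E = 0.125 * 1020.2 * 9.81 * 35.1649
E = 43992.00 J/m^2

43992.00


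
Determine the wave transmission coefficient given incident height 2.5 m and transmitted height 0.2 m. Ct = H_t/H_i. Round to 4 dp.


Ct = H_t / H_i
Ct = 0.2 / 2.5
Ct = 0.0800

0.0800


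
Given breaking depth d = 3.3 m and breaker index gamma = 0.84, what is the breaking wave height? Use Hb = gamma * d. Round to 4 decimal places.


Hb = gamma * d
Hb = 0.84 * 3.3
Hb = 2.7720 m

2.7720


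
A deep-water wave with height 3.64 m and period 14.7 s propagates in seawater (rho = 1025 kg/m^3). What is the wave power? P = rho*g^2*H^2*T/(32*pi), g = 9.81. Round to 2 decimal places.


P = rho * g^2 * H^2 * T / (32 * pi)
P = 1025 * 9.81^2 * 3.64^2 * 14.7 / (32 * pi)
P = 1025 * 96.2361 * 13.2496 * 14.7 / 100.53096
P = 191109.44 W/m

191109.44


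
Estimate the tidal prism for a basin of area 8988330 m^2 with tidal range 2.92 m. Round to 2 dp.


Tidal prism = Area * Tidal range
P = 8988330 * 2.92
P = 26245923.60 m^3

26245923.60


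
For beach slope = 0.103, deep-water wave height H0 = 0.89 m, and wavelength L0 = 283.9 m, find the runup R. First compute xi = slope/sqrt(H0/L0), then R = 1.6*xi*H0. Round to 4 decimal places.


xi = slope / sqrt(H0/L0)
H0/L0 = 0.89/283.9 = 0.003135
sqrt(0.003135) = 0.055990
xi = 0.103 / 0.055990 = 1.839606
R = 1.6 * xi * H0 = 1.6 * 1.839606 * 0.89
R = 2.6196 m

2.6196


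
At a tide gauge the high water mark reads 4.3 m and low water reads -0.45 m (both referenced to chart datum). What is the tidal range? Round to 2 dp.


Tidal range = High water - Low water
Tidal range = 4.3 - (-0.45)
Tidal range = 4.75 m

4.75


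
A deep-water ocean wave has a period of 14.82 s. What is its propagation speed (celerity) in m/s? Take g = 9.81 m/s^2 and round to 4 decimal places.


We use the deep-water celerity formula:
C = g * T / (2 * pi)
C = 9.81 * 14.82 / (2 * 3.14159...)
C = 145.384200 / 6.283185
C = 23.1386 m/s

23.1386


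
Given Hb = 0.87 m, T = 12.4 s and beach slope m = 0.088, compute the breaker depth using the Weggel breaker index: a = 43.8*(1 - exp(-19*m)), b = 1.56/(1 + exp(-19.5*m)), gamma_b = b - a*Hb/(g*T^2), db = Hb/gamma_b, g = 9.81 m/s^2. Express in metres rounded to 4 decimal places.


a = 43.8 * (1 - exp(-19 * m))
exp(-19 * 0.088) = exp(-1.6720) = 0.187871
a = 43.8 * (1 - 0.187871) = 35.571252
b = 1.56 / (1 + exp(-19.5 * m))
exp(-19.5 * 0.088) = exp(-1.7160) = 0.179784
b = 1.56 / (1 + 0.179784) = 1.322276
Hb / (g * T^2) = 0.87 / (9.81 * 12.4^2) = 0.87 / 1508.3856 = 0.00057678
gamma_b = b - a * Hb/(g*T^2) = 1.322276 - 35.571252 * 0.00057678 = 1.301759
db = Hb / gamma_b = 0.87 / 1.301759
db = 0.6683 m

0.6683


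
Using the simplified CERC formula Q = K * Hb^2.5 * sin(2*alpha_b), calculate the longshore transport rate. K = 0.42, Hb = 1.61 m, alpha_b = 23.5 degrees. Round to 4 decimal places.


Q = K * Hb^2.5 * sin(2 * alpha_b)
Hb^2.5 = 1.61^2.5 = 3.289006
sin(2 * 23.5) = sin(47.0) = 0.731354
Q = 0.42 * 3.289006 * 0.731354
Q = 1.0103 m^3/s

1.0103


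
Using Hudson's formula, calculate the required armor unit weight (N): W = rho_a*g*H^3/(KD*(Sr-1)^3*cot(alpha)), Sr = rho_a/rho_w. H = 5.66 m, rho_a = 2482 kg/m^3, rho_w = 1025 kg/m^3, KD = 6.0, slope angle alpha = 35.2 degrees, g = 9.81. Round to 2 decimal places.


Sr = rho_a / rho_w = 2482 / 1025 = 2.421463
(Sr - 1) = 1.421463
(Sr - 1)^3 = 2.872150
cot(35.2) = 1 / tan(35.2) = 1 / 0.705422 = 1.417590
Numerator = 2482 * 9.81 * 5.66^3 = 4414891.9396
Denominator = 6.0 * 2.872150 * 1.417590 = 24.429190
W = 4414891.9396 / 24.429190
W = 180722.00 N

180722.00


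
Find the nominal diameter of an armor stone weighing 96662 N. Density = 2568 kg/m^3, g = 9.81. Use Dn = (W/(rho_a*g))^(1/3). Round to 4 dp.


V = W / (rho_a * g)
V = 96662 / (2568 * 9.81)
V = 96662 / 25192.08
V = 3.837000 m^3
Dn = V^(1/3) = 3.837000^(1/3)
Dn = 1.5655 m

1.5655


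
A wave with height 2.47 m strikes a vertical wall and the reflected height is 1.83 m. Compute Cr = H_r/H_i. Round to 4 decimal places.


Cr = H_r / H_i
Cr = 1.83 / 2.47
Cr = 0.7409

0.7409


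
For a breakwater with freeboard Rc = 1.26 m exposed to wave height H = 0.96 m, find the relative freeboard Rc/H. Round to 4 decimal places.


Relative freeboard = Rc / H
= 1.26 / 0.96
= 1.3125

1.3125


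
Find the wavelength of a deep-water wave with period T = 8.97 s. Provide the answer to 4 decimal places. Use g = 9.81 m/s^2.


L0 = g * T^2 / (2 * pi)
L0 = 9.81 * 8.97^2 / (2 * pi)
L0 = 9.81 * 80.4609 / 6.28319
L0 = 789.3214 / 6.28319
L0 = 125.6244 m

125.6244


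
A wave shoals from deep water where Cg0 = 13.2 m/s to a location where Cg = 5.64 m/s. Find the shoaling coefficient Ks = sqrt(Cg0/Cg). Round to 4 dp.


Ks = sqrt(Cg0 / Cg)
Ks = sqrt(13.2 / 5.64)
Ks = sqrt(2.3404)
Ks = 1.5298

1.5298


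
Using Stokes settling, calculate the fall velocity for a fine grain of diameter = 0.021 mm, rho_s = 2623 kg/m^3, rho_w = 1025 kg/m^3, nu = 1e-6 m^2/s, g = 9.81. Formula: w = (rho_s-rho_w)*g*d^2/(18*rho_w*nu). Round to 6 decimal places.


w = (rho_s - rho_w) * g * d^2 / (18 * rho_w * nu)
d = 0.021 mm = 0.000021 m
rho_s - rho_w = 2623 - 1025 = 1598
Numerator = 1598 * 9.81 * (0.000021)^2 = 0.000006913284
Denominator = 18 * 1025 * 1e-6 = 0.018450
w = 0.000375 m/s

0.000375


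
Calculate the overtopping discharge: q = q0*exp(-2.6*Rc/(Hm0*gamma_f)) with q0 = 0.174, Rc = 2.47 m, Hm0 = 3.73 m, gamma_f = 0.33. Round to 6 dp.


q = q0 * exp(-2.6 * Rc / (Hm0 * gamma_f))
Exponent = -2.6 * 2.47 / (3.73 * 0.33)
= -2.6 * 2.47 / 1.2309
= -5.217321
exp(-5.217321) = 0.005422
q = 0.174 * 0.005422
q = 0.000943 m^3/s/m

0.000943


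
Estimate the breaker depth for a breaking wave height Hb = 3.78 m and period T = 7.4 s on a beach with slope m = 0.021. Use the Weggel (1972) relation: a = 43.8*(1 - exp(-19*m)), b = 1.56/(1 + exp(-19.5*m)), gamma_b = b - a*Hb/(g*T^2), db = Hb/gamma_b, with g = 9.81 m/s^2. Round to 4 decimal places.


a = 43.8 * (1 - exp(-19 * m))
exp(-19 * 0.021) = exp(-0.3990) = 0.670991
a = 43.8 * (1 - 0.670991) = 14.410607
b = 1.56 / (1 + exp(-19.5 * m))
exp(-19.5 * 0.021) = exp(-0.4095) = 0.663982
b = 1.56 / (1 + 0.663982) = 0.937510
Hb / (g * T^2) = 3.78 / (9.81 * 7.4^2) = 3.78 / 537.1956 = 0.00703654
gamma_b = b - a * Hb/(g*T^2) = 0.937510 - 14.410607 * 0.00703654 = 0.836109
db = Hb / gamma_b = 3.78 / 0.836109
db = 4.5209 m

4.5209


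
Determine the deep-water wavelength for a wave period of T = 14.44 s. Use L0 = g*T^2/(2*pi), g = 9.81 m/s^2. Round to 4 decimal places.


L0 = g * T^2 / (2 * pi)
L0 = 9.81 * 14.44^2 / (2 * pi)
L0 = 9.81 * 208.5136 / 6.28319
L0 = 2045.5184 / 6.28319
L0 = 325.5544 m

325.5544


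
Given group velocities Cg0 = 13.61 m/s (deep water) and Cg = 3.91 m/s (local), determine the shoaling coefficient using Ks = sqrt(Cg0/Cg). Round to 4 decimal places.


Ks = sqrt(Cg0 / Cg)
Ks = sqrt(13.61 / 3.91)
Ks = sqrt(3.4808)
Ks = 1.8657

1.8657


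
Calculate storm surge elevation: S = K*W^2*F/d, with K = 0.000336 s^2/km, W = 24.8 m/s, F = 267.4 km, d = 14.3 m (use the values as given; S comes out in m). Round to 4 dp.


S = K * W^2 * F / d
W^2 = 24.8^2 = 615.04
S = 0.000336 * 615.04 * 267.4 / 14.3
Numerator = 0.000336 * 615.04 * 267.4 = 55.259130
S = 55.259130 / 14.3 = 3.8643 m

3.8643


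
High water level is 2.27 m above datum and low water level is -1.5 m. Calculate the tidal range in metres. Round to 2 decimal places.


Tidal range = High water - Low water
Tidal range = 2.27 - (-1.5)
Tidal range = 3.77 m

3.77


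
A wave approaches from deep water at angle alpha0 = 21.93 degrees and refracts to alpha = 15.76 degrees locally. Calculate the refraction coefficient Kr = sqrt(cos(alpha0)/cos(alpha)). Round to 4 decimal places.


Kr = sqrt(cos(alpha0) / cos(alpha))
cos(21.93) = 0.927641
cos(15.76) = 0.962408
Kr = sqrt(0.927641 / 0.962408)
Kr = sqrt(0.963875)
Kr = 0.9818

0.9818


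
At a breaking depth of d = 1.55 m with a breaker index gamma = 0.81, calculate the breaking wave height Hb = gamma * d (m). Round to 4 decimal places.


Hb = gamma * d
Hb = 0.81 * 1.55
Hb = 1.2555 m

1.2555


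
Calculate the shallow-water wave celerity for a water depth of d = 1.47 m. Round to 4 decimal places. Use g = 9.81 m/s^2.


Using the shallow-water approximation:
C = sqrt(g * d) = sqrt(9.81 * 1.47)
C = sqrt(14.4207)
C = 3.7975 m/s

3.7975


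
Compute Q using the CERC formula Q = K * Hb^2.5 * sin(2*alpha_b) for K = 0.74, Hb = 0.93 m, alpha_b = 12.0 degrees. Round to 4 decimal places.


Q = K * Hb^2.5 * sin(2 * alpha_b)
Hb^2.5 = 0.93^2.5 = 0.834079
sin(2 * 12.0) = sin(24.0) = 0.406737
Q = 0.74 * 0.834079 * 0.406737
Q = 0.2510 m^3/s

0.2510


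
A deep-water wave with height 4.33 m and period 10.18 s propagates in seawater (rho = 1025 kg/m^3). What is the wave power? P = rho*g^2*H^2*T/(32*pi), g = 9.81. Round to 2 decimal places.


P = rho * g^2 * H^2 * T / (32 * pi)
P = 1025 * 9.81^2 * 4.33^2 * 10.18 / (32 * pi)
P = 1025 * 96.2361 * 18.7489 * 10.18 / 100.53096
P = 187277.50 W/m

187277.50


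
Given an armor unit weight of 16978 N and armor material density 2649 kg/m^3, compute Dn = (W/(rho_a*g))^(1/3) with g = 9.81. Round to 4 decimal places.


V = W / (rho_a * g)
V = 16978 / (2649 * 9.81)
V = 16978 / 25986.69
V = 0.653334 m^3
Dn = V^(1/3) = 0.653334^(1/3)
Dn = 0.8677 m

0.8677


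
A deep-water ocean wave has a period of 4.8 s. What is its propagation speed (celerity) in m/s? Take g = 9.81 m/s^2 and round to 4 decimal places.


We use the deep-water celerity formula:
C = g * T / (2 * pi)
C = 9.81 * 4.8 / (2 * 3.14159...)
C = 47.088000 / 6.283185
C = 7.4943 m/s

7.4943


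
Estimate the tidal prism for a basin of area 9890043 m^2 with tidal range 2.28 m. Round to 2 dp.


Tidal prism = Area * Tidal range
P = 9890043 * 2.28
P = 22549298.04 m^3

22549298.04


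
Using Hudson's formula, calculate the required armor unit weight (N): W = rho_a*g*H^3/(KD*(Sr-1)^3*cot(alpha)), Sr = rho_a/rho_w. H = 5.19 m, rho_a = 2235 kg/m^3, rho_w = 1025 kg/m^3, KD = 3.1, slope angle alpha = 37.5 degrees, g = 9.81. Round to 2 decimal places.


Sr = rho_a / rho_w = 2235 / 1025 = 2.180488
(Sr - 1) = 1.180488
(Sr - 1)^3 = 1.645071
cot(37.5) = 1 / tan(37.5) = 1 / 0.767327 = 1.303225
Numerator = 2235 * 9.81 * 5.19^3 = 3065127.9505
Denominator = 3.1 * 1.645071 * 1.303225 = 6.646083
W = 3065127.9505 / 6.646083
W = 461193.18 N

461193.18


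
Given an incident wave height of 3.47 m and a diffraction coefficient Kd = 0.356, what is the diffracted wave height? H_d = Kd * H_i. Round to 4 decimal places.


H_d = Kd * H_i
H_d = 0.356 * 3.47
H_d = 1.2353 m

1.2353


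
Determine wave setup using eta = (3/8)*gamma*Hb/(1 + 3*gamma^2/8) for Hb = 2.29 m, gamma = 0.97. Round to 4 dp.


eta = (3/8) * gamma * Hb / (1 + 3*gamma^2/8)
Numerator = (3/8) * 0.97 * 2.29 = 0.832988
Denominator = 1 + 3*0.97^2/8 = 1 + 0.352838 = 1.352838
eta = 0.832988 / 1.352838
eta = 0.6157 m

0.6157


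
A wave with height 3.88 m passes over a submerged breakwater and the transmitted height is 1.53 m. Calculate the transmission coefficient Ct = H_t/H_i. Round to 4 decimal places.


Ct = H_t / H_i
Ct = 1.53 / 3.88
Ct = 0.3943

0.3943


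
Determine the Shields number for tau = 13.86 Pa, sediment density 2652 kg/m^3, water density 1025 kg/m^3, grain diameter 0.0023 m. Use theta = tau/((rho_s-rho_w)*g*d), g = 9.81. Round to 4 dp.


theta = tau / ((rho_s - rho_w) * g * d)
rho_s - rho_w = 2652 - 1025 = 1627
Denominator = 1627 * 9.81 * 0.0023 = 36.710001
theta = 13.86 / 36.710001
theta = 0.3776

0.3776


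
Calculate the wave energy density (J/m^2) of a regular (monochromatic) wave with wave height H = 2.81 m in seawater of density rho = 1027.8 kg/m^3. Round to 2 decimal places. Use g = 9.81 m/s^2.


E = (1/8) * rho * g * H^2
E = (1/8) * 1027.8 * 9.81 * 2.81^2
E = 0.125 * 1027.8 * 9.81 * 7.8961
E = 9951.77 J/m^2

9951.77


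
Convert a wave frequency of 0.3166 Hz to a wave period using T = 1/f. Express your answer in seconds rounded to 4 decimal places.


T = 1 / f
T = 1 / 0.3166
T = 3.1586 s

3.1586


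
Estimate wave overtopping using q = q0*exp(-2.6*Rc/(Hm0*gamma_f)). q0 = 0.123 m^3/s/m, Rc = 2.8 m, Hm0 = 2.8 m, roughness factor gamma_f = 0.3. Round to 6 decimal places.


q = q0 * exp(-2.6 * Rc / (Hm0 * gamma_f))
Exponent = -2.6 * 2.8 / (2.8 * 0.3)
= -2.6 * 2.8 / 0.8400
= -8.666667
exp(-8.666667) = 0.000172
q = 0.123 * 0.000172
q = 0.000021 m^3/s/m

0.000021


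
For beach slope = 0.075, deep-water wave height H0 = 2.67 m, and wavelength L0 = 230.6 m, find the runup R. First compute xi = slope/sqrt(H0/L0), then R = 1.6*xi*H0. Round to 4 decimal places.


xi = slope / sqrt(H0/L0)
H0/L0 = 2.67/230.6 = 0.011578
sqrt(0.011578) = 0.107603
xi = 0.075 / 0.107603 = 0.697004
R = 1.6 * xi * H0 = 1.6 * 0.697004 * 2.67
R = 2.9776 m

2.9776


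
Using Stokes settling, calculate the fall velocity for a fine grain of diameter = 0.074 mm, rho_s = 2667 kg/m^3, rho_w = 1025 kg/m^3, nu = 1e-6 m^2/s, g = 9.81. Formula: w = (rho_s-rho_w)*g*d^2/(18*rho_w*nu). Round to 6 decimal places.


w = (rho_s - rho_w) * g * d^2 / (18 * rho_w * nu)
d = 0.074 mm = 0.000074 m
rho_s - rho_w = 2667 - 1025 = 1642
Numerator = 1642 * 9.81 * (0.000074)^2 = 0.000088207518
Denominator = 18 * 1025 * 1e-6 = 0.018450
w = 0.004781 m/s

0.004781
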